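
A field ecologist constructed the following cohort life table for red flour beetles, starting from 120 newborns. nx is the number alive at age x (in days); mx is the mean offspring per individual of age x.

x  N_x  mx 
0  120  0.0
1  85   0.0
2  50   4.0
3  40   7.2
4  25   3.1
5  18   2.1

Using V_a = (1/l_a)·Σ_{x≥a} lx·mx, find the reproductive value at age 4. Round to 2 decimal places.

lx = nx/n0 = nx/120: 1, 0.70833…, 0.41667…, 0.33333…, 0.20833…, 0.15
lx·mx for x ≥ 4: 0.645833…, 0.315 → sum = 0.960833…
V_4 = 0.960833… / l_4 = 0.960833… / 0.208333… = 4.612… → 4.61

4.61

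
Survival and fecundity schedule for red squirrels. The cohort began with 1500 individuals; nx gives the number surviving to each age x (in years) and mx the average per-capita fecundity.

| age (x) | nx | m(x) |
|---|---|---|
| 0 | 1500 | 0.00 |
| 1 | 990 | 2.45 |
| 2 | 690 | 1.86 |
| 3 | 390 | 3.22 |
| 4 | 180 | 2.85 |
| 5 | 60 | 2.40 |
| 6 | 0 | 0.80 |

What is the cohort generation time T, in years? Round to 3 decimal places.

lx = nx/n0 = nx/1500: 1, 0.66, 0.46, 0.26, 0.12, 0.04, 0
lx·mx: 0, 1.617, 0.8556, 0.8372, 0.342, 0.096, 0 → R0 = 3.7478
x·lx·mx: 0, 1.617, 1.7112, 2.5116, 1.368, 0.48, 0 → Σ = 7.6878
T = 7.6878 / 3.7478 = 2.051283… → 2.051

2.051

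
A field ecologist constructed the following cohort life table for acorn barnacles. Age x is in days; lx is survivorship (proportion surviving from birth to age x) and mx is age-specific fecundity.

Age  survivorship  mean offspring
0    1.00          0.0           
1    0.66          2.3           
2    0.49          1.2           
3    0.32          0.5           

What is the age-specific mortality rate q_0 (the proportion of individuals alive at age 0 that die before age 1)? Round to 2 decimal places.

q_0 = (l_0 − l_1) / l_0 = (1 − 0.66) / 1
     = 0.34 / 1 = 0.34 → 0.34

0.34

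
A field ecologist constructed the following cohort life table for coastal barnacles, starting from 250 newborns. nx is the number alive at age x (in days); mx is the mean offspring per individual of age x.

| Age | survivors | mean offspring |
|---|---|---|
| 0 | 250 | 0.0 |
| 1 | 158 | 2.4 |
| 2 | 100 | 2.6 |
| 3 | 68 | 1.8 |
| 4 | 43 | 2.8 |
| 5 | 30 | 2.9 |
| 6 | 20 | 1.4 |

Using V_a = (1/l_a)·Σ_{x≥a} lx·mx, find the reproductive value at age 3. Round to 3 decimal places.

5.262

lx = nx/n0 = nx/250: 1, 0.632, 0.4, 0.272, 0.172, 0.12, 0.08
lx·mx for x ≥ 3: 0.4896, 0.4816, 0.348, 0.112 → sum = 1.4312
V_3 = 1.4312 / l_3 = 1.4312 / 0.272 = 5.261765… → 5.262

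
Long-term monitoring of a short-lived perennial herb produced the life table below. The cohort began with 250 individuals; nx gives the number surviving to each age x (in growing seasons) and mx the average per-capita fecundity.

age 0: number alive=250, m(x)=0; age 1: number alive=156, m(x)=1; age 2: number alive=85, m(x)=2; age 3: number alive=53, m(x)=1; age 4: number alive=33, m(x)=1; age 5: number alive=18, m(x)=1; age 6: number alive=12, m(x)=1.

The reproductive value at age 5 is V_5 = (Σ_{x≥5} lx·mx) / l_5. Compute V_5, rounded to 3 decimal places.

1.667

lx = nx/n0 = nx/250: 1, 0.624, 0.34, 0.212, 0.132, 0.072, 0.048
lx·mx for x ≥ 5: 0.072, 0.048 → sum = 0.12
V_5 = 0.12 / l_5 = 0.12 / 0.072 = 1.666667… → 1.667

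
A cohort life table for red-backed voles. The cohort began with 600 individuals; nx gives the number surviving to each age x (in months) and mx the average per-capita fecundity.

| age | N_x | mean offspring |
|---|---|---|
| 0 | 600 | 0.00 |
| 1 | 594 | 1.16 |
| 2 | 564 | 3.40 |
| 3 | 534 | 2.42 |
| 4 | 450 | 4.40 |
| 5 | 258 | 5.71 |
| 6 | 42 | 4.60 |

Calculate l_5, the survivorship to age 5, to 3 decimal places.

l_5 = n_5/n_0 = 258/600 = 0.43 → 0.430

0.430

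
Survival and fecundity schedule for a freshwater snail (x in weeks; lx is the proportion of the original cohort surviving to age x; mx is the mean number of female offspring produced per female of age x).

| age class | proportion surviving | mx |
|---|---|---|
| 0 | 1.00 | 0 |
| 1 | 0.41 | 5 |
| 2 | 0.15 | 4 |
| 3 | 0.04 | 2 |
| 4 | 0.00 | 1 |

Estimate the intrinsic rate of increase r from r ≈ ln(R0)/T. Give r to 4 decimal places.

R0 = Σ lx·mx = 0 + 2.05 + 0.6 + 0.08 + 0 = 2.73
Σ x·lx·mx = 3.49; T = 3.49/2.73 = 1.27839…
r ≈ ln(R0)/T = ln(2.73)/1.27839… = 0.7856… → 0.7856

0.7856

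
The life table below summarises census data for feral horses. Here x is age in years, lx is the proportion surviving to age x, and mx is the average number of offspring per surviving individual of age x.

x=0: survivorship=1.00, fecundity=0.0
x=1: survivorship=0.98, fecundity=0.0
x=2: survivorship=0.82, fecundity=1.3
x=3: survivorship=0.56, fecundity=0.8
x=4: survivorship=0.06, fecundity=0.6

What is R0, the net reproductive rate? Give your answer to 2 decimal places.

1.55

lx·mx by age: 0, 0, 1.066, 0.448, 0.036
R0 = Σ lx·mx = 1.55 → 1.55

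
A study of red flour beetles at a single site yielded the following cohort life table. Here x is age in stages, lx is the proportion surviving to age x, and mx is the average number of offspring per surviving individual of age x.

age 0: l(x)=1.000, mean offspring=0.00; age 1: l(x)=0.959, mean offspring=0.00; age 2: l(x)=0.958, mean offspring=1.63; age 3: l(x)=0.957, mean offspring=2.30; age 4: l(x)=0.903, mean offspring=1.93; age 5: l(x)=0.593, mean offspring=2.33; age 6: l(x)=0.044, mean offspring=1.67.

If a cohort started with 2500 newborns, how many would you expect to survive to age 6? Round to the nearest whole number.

110

Expected survivors = N0 · l_6 = 2500 × 0.044 = 110 → 110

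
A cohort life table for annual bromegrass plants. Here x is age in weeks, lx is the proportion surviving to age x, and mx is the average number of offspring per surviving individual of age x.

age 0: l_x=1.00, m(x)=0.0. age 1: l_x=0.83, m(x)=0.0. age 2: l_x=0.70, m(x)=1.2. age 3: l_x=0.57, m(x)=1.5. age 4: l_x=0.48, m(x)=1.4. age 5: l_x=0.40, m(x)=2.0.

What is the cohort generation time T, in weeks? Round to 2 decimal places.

lx·mx: 0, 0, 0.84, 0.855, 0.672, 0.8 → R0 = 3.167
x·lx·mx: 0, 0, 1.68, 2.565, 2.688, 4 → Σ = 10.933
T = 10.933 / 3.167 = 3.452163… → 3.45

3.45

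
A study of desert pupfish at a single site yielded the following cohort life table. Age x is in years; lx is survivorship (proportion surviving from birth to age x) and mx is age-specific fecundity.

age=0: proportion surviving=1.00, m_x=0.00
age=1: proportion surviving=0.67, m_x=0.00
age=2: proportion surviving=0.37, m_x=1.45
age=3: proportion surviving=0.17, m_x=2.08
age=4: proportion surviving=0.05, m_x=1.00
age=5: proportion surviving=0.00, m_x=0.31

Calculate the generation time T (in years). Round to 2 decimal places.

lx·mx: 0, 0, 0.5365, 0.3536, 0.05, 0 → R0 = 0.9401
x·lx·mx: 0, 0, 1.073, 1.0608, 0.2, 0 → Σ = 2.3338
T = 2.3338 / 0.9401 = 2.482502… → 2.48

2.48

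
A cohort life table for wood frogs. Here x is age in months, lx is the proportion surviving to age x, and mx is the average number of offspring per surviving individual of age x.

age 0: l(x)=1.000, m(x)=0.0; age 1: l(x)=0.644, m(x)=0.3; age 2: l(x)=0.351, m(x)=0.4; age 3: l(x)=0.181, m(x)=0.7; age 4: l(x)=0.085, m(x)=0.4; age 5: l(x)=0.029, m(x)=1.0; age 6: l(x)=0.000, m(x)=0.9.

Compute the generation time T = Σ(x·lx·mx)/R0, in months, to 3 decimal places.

2.169

lx·mx: 0, 0.1932, 0.1404, 0.1267, 0.034, 0.029, 0 → R0 = 0.5233
x·lx·mx: 0, 0.1932, 0.2808, 0.3801, 0.136, 0.145, 0 → Σ = 1.1351
T = 1.1351 / 0.5233 = 2.169119… → 2.169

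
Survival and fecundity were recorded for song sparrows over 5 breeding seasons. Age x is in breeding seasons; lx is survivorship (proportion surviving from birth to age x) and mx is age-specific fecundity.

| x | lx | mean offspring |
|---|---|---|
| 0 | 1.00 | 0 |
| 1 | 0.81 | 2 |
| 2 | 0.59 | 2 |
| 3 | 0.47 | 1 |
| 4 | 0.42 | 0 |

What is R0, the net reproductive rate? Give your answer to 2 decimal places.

lx·mx by age: 0, 1.62, 1.18, 0.47, 0
R0 = Σ lx·mx = 3.27 → 3.27

3.27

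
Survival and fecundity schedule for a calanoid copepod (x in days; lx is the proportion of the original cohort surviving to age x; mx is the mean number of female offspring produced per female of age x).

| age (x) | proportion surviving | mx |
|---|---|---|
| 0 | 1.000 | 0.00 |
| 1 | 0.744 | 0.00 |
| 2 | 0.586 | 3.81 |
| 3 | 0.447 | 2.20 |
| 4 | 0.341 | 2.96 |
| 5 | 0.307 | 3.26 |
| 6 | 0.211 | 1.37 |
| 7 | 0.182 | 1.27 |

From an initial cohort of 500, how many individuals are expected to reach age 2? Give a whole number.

293

Expected survivors = N0 · l_2 = 500 × 0.586 = 293 → 293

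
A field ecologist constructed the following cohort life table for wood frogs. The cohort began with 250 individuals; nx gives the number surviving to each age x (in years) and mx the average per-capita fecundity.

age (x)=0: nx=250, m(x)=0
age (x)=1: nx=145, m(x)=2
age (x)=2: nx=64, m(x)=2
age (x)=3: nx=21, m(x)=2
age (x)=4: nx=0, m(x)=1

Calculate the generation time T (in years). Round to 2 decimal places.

lx = nx/n0 = nx/250: 1, 0.58, 0.256, 0.084, 0
lx·mx: 0, 1.16, 0.512, 0.168, 0 → R0 = 1.84
x·lx·mx: 0, 1.16, 1.024, 0.504, 0 → Σ = 2.688
T = 2.688 / 1.84 = 1.46087… → 1.46

1.46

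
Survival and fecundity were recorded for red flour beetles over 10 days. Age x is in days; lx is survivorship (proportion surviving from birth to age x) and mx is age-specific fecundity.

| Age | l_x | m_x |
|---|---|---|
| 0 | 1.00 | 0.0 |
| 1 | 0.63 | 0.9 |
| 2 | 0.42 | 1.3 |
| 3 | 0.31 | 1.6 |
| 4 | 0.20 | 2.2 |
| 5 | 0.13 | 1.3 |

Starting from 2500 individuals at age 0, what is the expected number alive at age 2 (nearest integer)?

1050

Expected survivors = N0 · l_2 = 2500 × 0.42 = 1050 → 1050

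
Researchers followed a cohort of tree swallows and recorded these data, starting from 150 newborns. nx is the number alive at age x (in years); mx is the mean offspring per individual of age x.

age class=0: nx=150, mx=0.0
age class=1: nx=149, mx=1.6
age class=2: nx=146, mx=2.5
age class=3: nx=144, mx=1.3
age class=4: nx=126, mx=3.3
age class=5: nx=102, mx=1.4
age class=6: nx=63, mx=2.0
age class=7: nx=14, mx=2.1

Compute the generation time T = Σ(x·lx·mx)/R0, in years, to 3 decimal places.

3.236

lx = nx/n0 = nx/150: 1, 0.99333…, 0.97333…, 0.96, 0.84, 0.68, 0.42, 0.09333…
lx·mx: 0, 1.589333…, 2.433333…, 1.248, 2.772, 0.952, 0.84, 0.196… → R0 = 10.030667…
x·lx·mx: 0, 1.589333…, 4.866667…, 3.744, 11.088, 4.76, 5.04, 1.372… → Σ = 32.46…
T = 32.46… / 10.030667… = 3.236076… → 3.236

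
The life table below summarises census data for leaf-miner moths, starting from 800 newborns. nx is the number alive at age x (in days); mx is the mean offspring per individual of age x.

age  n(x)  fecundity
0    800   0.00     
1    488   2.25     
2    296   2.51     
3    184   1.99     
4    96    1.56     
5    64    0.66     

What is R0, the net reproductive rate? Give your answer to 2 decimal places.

lx = nx/n0 = nx/800: 1, 0.61, 0.37, 0.23, 0.12, 0.08
lx·mx by age: 0, 1.3725, 0.9287, 0.4577, 0.1872, 0.0528
R0 = Σ lx·mx = 2.9989 → 3.00

3.00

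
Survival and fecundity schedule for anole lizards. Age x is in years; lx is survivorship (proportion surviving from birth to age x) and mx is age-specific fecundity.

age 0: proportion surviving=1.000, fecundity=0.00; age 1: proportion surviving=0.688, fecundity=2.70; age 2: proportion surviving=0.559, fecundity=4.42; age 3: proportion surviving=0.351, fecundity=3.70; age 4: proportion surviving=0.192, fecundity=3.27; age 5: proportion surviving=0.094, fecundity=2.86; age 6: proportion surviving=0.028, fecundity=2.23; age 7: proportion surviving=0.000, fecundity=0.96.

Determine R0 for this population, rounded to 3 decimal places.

lx·mx by age: 0, 1.8576, 2.47078, 1.2987, 0.62784, 0.26884, 0.06244, 0
R0 = Σ lx·mx = 6.5862 → 6.586

6.586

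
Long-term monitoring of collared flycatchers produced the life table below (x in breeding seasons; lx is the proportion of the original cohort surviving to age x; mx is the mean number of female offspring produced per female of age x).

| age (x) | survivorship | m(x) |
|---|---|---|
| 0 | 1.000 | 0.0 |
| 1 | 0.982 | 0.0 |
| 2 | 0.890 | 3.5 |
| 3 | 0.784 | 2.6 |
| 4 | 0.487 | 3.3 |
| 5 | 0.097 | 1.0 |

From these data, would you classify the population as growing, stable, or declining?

R0 = Σ lx·mx = 0 + 0 + 3.115 + 2.0384 + 1.6071 + 0.097 = 6.8575
R0 > 1, so the population is growing.

growing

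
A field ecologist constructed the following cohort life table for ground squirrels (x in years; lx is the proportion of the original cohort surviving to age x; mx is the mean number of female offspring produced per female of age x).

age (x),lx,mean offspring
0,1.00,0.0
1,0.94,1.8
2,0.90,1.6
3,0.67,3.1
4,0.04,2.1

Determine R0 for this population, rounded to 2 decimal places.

5.29

lx·mx by age: 0, 1.692, 1.44, 2.077, 0.084
R0 = Σ lx·mx = 5.293 → 5.29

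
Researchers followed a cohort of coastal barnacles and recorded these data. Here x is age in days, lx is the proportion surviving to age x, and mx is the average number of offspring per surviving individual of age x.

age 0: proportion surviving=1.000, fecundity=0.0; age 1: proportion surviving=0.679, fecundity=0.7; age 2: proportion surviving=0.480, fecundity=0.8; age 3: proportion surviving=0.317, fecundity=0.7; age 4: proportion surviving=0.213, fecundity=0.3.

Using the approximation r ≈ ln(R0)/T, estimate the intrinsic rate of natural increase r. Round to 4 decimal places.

0.0717

R0 = Σ lx·mx = 0 + 0.4753 + 0.384 + 0.2219 + 0.0639 = 1.1451
Σ x·lx·mx = 2.1646; T = 2.1646/1.1451 = 1.89032…
r ≈ ln(R0)/T = ln(1.1451)/1.89032… = 0.071677… → 0.0717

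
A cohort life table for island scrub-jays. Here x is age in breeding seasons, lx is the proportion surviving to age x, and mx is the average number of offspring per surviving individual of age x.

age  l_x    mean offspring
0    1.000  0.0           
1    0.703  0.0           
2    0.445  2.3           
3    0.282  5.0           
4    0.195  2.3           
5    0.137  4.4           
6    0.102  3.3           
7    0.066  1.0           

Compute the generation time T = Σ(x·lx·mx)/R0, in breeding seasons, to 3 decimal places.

lx·mx: 0, 0, 1.0235, 1.41, 0.4485, 0.6028, 0.3366, 0.066 → R0 = 3.8874
x·lx·mx: 0, 0, 2.047, 4.23, 1.794, 3.014, 2.0196, 0.462 → Σ = 13.5666
T = 13.5666 / 3.8874 = 3.48989… → 3.490

3.490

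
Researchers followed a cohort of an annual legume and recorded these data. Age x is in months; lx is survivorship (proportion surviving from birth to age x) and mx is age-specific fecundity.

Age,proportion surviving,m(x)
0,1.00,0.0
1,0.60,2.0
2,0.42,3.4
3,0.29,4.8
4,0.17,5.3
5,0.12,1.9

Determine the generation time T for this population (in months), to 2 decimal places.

lx·mx: 0, 1.2, 1.428, 1.392, 0.901, 0.228 → R0 = 5.149
x·lx·mx: 0, 1.2, 2.856, 4.176, 3.604, 1.14 → Σ = 12.976
T = 12.976 / 5.149 = 2.520101… → 2.52

2.52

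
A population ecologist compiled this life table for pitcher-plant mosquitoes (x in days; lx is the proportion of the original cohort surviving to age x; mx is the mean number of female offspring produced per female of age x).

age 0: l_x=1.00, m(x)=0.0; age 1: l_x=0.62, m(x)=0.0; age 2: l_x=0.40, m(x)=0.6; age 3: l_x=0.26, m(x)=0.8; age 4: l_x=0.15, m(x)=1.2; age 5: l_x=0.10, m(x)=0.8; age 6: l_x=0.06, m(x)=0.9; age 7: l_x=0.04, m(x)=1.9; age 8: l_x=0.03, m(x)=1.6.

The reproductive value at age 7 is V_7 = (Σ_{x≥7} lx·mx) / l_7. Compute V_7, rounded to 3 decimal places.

lx·mx for x ≥ 7: 0.076, 0.048 → sum = 0.124
V_7 = 0.124 / l_7 = 0.124 / 0.04 = 3.1 → 3.100

3.100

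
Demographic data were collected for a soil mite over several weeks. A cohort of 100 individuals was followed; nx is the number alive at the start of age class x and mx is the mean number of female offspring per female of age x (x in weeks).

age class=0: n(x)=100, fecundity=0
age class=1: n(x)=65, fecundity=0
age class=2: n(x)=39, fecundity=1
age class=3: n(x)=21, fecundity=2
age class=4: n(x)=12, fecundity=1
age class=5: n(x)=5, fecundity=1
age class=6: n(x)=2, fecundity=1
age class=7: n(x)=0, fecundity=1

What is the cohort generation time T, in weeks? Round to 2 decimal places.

2.89

lx = nx/n0 = nx/100: 1, 0.65, 0.39, 0.21, 0.12, 0.05, 0.02, 0
lx·mx: 0, 0, 0.39, 0.42, 0.12, 0.05, 0.02, 0 → R0 = 1
x·lx·mx: 0, 0, 0.78, 1.26, 0.48, 0.25, 0.12, 0 → Σ = 2.89
T = 2.89 / 1 = 2.89 → 2.89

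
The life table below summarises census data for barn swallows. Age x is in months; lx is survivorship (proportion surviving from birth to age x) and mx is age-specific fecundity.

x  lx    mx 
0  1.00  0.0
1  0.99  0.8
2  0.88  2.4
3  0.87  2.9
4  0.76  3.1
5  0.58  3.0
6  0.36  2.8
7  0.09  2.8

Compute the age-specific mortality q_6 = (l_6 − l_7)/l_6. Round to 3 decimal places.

0.750

q_6 = (l_6 − l_7) / l_6 = (0.36 − 0.09) / 0.36
     = 0.27 / 0.36 = 0.75 → 0.750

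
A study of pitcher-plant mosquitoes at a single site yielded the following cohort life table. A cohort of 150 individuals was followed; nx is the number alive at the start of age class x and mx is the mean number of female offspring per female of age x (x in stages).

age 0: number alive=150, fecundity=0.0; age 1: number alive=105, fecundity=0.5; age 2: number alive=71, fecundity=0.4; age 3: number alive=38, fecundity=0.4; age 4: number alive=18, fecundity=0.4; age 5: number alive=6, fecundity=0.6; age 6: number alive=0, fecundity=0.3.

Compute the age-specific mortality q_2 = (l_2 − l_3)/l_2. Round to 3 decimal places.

0.465

lx = nx/n0 = nx/150: 1, 0.7, 0.47333…, 0.25333…, 0.12, 0.04, 0
q_2 = (l_2 − l_3) / l_2 = (0.473333… − 0.253333…) / 0.473333…
     = 0.22… / 0.473333… = 0.464789… → 0.465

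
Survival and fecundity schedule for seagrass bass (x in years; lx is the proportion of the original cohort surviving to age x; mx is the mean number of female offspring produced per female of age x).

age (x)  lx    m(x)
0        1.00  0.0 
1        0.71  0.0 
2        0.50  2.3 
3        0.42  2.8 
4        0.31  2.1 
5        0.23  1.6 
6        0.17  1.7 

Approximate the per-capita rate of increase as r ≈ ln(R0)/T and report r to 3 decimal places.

0.391

R0 = Σ lx·mx = 0 + 0 + 1.15 + 1.176 + 0.651 + 0.368 + 0.289 = 3.634
Σ x·lx·mx = 12.006; T = 12.006/3.634 = 3.3038…
r ≈ ln(R0)/T = ln(3.634)/3.3038… = 0.39056… → 0.391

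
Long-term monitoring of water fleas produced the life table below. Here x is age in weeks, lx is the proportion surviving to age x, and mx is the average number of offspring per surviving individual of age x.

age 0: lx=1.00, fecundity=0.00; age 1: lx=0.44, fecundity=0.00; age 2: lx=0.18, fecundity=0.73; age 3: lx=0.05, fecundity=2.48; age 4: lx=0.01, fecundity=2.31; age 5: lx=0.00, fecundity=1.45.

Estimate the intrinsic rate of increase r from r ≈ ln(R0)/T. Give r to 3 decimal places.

-0.490

R0 = Σ lx·mx = 0 + 0 + 0.1314 + 0.124 + 0.0231 + 0 = 0.2785
Σ x·lx·mx = 0.7272; T = 0.7272/0.2785 = 2.61113…
r ≈ ln(R0)/T = ln(0.2785)/2.61113… = -0.48957… → -0.490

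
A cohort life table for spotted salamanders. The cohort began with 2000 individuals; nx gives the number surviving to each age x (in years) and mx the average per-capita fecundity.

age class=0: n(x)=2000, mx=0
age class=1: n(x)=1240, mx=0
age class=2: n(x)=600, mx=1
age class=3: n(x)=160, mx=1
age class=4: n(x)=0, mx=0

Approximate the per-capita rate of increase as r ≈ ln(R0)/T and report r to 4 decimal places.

lx = nx/n0 = nx/2000: 1, 0.62, 0.3, 0.08, 0
R0 = Σ lx·mx = 0 + 0 + 0.3 + 0.08 + 0 = 0.38
Σ x·lx·mx = 0.84; T = 0.84/0.38 = 2.21053…
r ≈ ln(R0)/T = ln(0.38)/2.21053… = -0.437717… → -0.4377

-0.4377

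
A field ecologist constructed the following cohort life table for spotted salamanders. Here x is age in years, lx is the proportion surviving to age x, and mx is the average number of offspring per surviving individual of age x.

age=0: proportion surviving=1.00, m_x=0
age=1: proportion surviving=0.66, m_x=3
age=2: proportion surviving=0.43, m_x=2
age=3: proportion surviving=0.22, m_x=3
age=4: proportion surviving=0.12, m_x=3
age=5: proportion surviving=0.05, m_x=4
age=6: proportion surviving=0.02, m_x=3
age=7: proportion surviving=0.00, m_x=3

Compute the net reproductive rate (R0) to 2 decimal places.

lx·mx by age: 0, 1.98, 0.86, 0.66, 0.36, 0.2, 0.06, 0
R0 = Σ lx·mx = 4.12 → 4.12

4.12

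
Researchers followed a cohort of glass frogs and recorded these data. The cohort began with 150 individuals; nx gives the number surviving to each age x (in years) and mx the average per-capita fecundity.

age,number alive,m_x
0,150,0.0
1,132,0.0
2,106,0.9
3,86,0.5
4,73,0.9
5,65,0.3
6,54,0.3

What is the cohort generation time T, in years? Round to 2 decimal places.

lx = nx/n0 = nx/150: 1, 0.88, 0.70667…, 0.57333…, 0.48667…, 0.43333…, 0.36
lx·mx: 0, 0, 0.636…, 0.286667…, 0.438…, 0.13…, 0.108 → R0 = 1.598667…
x·lx·mx: 0, 0, 1.272…, 0.86…, 1.752…, 0.65…, 0.648 → Σ = 5.182…
T = 5.182… / 1.598667… = 3.241451… → 3.24

3.24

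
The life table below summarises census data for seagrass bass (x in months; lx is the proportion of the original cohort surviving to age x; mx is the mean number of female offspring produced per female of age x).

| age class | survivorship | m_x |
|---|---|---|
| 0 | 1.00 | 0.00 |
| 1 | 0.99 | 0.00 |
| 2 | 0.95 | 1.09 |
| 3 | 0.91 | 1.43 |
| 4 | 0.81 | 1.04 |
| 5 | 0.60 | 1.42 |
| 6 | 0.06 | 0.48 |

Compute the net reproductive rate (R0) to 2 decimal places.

4.06

lx·mx by age: 0, 0, 1.0355, 1.3013, 0.8424, 0.852, 0.0288
R0 = Σ lx·mx = 4.06 → 4.06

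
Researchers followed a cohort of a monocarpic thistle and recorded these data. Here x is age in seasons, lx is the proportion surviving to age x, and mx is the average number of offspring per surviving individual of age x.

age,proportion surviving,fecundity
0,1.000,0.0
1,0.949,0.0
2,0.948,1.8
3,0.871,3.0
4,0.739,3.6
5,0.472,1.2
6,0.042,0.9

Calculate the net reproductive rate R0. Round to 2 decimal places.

lx·mx by age: 0, 0, 1.7064, 2.613, 2.6604, 0.5664, 0.0378
R0 = Σ lx·mx = 7.584 → 7.58

7.58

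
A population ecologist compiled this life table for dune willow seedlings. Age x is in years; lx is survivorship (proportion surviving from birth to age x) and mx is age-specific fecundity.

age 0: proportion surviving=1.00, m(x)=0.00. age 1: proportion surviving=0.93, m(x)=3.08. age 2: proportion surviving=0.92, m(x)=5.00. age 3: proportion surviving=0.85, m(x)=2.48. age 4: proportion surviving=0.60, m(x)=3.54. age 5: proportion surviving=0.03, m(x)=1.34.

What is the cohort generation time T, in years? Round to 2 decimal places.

lx·mx: 0, 2.8644, 4.6, 2.108, 2.124, 0.0402 → R0 = 11.7366
x·lx·mx: 0, 2.8644, 9.2, 6.324, 8.496, 0.201 → Σ = 27.0854
T = 27.0854 / 11.7366 = 2.307772… → 2.31

2.31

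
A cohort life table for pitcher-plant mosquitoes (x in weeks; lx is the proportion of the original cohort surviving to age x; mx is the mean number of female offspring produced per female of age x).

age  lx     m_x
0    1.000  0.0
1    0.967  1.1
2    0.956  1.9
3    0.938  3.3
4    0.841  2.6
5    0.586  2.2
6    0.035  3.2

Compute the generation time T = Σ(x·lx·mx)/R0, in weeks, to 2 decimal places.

3.12

lx·mx: 0, 1.0637, 1.8164, 3.0954, 2.1866, 1.2892, 0.112 → R0 = 9.5633
x·lx·mx: 0, 1.0637, 3.6328, 9.2862, 8.7464, 6.446, 0.672 → Σ = 29.8471
T = 29.8471 / 9.5633 = 3.121004… → 3.12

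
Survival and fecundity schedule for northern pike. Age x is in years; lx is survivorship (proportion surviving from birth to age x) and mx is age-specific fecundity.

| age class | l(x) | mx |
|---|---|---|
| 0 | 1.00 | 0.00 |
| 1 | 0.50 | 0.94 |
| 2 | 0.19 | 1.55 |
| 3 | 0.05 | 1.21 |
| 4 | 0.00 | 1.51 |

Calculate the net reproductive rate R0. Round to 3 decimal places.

lx·mx by age: 0, 0.47, 0.2945, 0.0605, 0
R0 = Σ lx·mx = 0.825 → 0.825

0.825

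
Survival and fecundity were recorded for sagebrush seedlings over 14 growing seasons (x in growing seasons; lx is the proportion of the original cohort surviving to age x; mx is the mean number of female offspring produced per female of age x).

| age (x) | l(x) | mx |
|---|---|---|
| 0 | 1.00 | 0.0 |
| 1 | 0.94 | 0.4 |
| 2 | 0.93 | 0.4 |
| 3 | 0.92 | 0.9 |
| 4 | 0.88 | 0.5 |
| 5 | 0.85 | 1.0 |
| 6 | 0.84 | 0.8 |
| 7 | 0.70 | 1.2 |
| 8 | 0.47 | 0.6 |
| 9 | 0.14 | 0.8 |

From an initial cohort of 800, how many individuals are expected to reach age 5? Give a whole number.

680

Expected survivors = N0 · l_5 = 800 × 0.85 = 680 → 680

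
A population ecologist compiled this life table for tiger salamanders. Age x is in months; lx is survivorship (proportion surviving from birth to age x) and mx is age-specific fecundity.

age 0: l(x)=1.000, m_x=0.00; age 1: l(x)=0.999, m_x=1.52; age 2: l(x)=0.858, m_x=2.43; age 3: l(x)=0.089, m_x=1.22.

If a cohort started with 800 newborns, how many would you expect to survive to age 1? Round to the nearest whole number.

Expected survivors = N0 · l_1 = 800 × 0.999 = 799.2 → 799

799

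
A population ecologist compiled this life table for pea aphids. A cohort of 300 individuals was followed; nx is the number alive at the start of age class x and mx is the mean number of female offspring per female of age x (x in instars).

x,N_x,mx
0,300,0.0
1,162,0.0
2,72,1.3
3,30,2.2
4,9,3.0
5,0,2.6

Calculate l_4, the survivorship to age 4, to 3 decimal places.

0.030

l_4 = n_4/n_0 = 9/300 = 0.03 → 0.030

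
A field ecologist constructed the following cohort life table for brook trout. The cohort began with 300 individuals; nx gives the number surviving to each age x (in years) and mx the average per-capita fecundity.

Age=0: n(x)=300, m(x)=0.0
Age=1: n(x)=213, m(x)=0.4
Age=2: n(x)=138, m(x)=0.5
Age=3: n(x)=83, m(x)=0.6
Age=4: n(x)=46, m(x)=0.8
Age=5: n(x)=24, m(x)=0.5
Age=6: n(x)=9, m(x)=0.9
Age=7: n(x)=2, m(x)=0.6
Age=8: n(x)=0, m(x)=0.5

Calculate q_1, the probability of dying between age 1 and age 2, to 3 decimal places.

0.352

lx = nx/n0 = nx/300: 1, 0.71, 0.46, 0.27667…, 0.15333…, 0.08, 0.03, 0.00667…, 0
q_1 = (l_1 − l_2) / l_1 = (0.71 − 0.46) / 0.71
     = 0.25 / 0.71 = 0.352113… → 0.352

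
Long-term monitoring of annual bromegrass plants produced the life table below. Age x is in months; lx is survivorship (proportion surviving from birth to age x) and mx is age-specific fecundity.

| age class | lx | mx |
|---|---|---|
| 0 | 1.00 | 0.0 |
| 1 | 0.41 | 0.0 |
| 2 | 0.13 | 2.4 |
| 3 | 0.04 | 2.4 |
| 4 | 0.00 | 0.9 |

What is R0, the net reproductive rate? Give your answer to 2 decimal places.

0.41

lx·mx by age: 0, 0, 0.312, 0.096, 0
R0 = Σ lx·mx = 0.408 → 0.41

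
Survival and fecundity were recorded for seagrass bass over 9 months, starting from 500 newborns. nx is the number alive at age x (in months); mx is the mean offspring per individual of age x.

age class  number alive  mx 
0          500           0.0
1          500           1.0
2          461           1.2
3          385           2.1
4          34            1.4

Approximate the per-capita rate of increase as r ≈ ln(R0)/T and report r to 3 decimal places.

lx = nx/n0 = nx/500: 1, 1, 0.922, 0.77, 0.068
R0 = Σ lx·mx = 0 + 1 + 1.1064 + 1.617 + 0.0952 = 3.8186
Σ x·lx·mx = 8.4446; T = 8.4446/3.8186 = 2.21144…
r ≈ ln(R0)/T = ln(3.8186)/2.21144… = 0.60589… → 0.606

0.606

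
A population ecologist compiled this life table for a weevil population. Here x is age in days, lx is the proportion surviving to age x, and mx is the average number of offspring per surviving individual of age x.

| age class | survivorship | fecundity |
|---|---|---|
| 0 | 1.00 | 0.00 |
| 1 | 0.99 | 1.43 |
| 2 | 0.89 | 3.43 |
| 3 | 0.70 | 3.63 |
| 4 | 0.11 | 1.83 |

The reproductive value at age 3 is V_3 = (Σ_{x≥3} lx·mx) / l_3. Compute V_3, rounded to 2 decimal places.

3.92

lx·mx for x ≥ 3: 2.541, 0.2013 → sum = 2.7423
V_3 = 2.7423 / l_3 = 2.7423 / 0.7 = 3.917571… → 3.92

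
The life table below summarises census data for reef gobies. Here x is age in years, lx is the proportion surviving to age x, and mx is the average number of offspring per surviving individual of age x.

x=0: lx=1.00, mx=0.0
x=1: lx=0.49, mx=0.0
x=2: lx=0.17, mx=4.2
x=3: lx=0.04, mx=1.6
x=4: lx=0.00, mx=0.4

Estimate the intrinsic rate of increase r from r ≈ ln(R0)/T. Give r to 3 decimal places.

R0 = Σ lx·mx = 0 + 0 + 0.714 + 0.064 + 0 = 0.778
Σ x·lx·mx = 1.62; T = 1.62/0.778 = 2.08226…
r ≈ ln(R0)/T = ln(0.778)/2.08226… = -0.12056… → -0.121

-0.121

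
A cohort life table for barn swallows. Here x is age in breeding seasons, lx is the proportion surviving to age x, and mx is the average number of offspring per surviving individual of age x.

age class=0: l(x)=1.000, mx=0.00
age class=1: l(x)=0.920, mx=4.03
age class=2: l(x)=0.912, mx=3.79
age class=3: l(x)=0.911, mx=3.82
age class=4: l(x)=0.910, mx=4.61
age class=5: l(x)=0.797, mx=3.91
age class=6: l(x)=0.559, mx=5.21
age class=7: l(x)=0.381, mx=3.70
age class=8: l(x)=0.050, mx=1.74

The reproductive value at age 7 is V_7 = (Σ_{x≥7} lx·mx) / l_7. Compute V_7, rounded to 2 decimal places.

3.93

lx·mx for x ≥ 7: 1.4097, 0.087 → sum = 1.4967
V_7 = 1.4967 / l_7 = 1.4967 / 0.381 = 3.928346… → 3.93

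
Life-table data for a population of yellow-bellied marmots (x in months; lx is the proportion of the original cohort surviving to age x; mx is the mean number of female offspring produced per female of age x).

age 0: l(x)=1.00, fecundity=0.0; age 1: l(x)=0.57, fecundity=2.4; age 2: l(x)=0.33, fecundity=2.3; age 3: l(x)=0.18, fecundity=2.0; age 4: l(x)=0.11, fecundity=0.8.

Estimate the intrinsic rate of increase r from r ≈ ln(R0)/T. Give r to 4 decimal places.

R0 = Σ lx·mx = 0 + 1.368 + 0.759 + 0.36 + 0.088 = 2.575
Σ x·lx·mx = 4.318; T = 4.318/2.575 = 1.67689…
r ≈ ln(R0)/T = ln(2.575)/1.67689… = 0.564049… → 0.5640

0.5640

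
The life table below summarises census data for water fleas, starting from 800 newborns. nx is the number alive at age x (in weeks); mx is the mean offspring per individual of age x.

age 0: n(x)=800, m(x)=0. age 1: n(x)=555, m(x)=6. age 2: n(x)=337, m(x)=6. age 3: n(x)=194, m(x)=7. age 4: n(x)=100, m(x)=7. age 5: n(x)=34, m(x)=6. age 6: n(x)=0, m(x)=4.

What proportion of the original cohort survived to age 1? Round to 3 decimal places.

0.694

l_1 = n_1/n_0 = 555/800 = 0.69375 → 0.694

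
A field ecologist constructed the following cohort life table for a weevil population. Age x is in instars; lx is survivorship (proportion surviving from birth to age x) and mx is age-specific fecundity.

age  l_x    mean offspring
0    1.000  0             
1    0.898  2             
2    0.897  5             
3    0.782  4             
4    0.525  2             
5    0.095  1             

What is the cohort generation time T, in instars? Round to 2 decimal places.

lx·mx: 0, 1.796, 4.485, 3.128, 1.05, 0.095 → R0 = 10.554
x·lx·mx: 0, 1.796, 8.97, 9.384, 4.2, 0.475 → Σ = 24.825
T = 24.825 / 10.554 = 2.352189… → 2.35

2.35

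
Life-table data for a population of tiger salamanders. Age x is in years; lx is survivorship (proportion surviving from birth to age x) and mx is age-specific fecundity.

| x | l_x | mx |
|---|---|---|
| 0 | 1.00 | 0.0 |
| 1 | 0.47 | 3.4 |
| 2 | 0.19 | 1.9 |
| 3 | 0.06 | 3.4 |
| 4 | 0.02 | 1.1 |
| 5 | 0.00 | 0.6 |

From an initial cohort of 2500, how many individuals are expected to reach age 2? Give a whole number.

475

Expected survivors = N0 · l_2 = 2500 × 0.19 = 475 → 475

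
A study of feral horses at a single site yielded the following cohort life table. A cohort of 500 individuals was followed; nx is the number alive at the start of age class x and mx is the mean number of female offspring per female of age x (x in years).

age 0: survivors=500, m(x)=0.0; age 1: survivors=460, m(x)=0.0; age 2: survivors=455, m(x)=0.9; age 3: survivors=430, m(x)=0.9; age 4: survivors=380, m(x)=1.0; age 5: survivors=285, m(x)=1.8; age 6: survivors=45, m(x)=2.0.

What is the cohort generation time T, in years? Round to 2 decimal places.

3.71

lx = nx/n0 = nx/500: 1, 0.92, 0.91, 0.86, 0.76, 0.57, 0.09
lx·mx: 0, 0, 0.819, 0.774, 0.76, 1.026, 0.18 → R0 = 3.559
x·lx·mx: 0, 0, 1.638, 2.322, 3.04, 5.13, 1.08 → Σ = 13.21
T = 13.21 / 3.559 = 3.711717… → 3.71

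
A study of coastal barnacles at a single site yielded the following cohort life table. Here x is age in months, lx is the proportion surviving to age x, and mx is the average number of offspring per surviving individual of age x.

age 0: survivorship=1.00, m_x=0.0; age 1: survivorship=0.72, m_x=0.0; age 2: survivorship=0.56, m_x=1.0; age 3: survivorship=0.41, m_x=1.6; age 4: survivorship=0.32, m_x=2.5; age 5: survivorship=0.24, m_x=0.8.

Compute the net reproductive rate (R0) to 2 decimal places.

lx·mx by age: 0, 0, 0.56, 0.656, 0.8, 0.192
R0 = Σ lx·mx = 2.208 → 2.21

2.21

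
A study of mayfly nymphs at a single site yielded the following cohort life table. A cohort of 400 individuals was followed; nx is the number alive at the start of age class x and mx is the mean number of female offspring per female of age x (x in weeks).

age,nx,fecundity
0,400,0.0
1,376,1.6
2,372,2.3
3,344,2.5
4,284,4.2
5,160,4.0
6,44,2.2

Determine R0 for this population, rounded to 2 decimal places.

lx = nx/n0 = nx/400: 1, 0.94, 0.93, 0.86, 0.71, 0.4, 0.11
lx·mx by age: 0, 1.504, 2.139, 2.15, 2.982, 1.6, 0.242
R0 = Σ lx·mx = 10.617 → 10.62

10.62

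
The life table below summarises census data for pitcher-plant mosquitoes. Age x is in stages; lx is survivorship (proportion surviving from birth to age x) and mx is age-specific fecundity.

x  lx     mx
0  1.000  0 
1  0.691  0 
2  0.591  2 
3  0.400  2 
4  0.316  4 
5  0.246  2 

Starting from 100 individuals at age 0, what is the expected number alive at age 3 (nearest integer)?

Expected survivors = N0 · l_3 = 100 × 0.400 = 40 → 40

40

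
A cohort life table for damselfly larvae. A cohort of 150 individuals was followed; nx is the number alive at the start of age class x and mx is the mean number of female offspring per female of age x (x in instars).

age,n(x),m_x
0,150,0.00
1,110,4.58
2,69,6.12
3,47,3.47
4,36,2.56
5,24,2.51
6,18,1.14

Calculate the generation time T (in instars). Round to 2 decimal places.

2.08

lx = nx/n0 = nx/150: 1, 0.73333…, 0.46, 0.31333…, 0.24, 0.16, 0.12
lx·mx: 0, 3.358667…, 2.8152, 1.087267…, 0.6144, 0.4016, 0.1368 → R0 = 8.413933…
x·lx·mx: 0, 3.358667…, 5.6304, 3.2618…, 2.4576, 2.008, 0.8208 → Σ = 17.537267…
T = 17.537267… / 8.413933… = 2.084313… → 2.08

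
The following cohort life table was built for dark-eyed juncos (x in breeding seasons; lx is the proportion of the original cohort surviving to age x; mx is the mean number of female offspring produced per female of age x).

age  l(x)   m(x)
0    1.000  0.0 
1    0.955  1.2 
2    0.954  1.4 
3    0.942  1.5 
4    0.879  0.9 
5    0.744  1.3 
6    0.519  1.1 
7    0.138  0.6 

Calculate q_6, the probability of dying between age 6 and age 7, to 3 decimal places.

q_6 = (l_6 − l_7) / l_6 = (0.519 − 0.138) / 0.519
     = 0.381 / 0.519 = 0.734104… → 0.734

0.734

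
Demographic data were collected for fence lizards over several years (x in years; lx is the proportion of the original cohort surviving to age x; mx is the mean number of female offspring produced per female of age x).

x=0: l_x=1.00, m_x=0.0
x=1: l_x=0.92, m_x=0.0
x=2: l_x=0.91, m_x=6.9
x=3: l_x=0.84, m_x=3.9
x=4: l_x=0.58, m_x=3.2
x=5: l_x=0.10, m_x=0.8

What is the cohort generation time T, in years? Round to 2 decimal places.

lx·mx: 0, 0, 6.279, 3.276, 1.856, 0.08 → R0 = 11.491
x·lx·mx: 0, 0, 12.558, 9.828, 7.424, 0.4 → Σ = 30.21
T = 30.21 / 11.491 = 2.629014… → 2.63

2.63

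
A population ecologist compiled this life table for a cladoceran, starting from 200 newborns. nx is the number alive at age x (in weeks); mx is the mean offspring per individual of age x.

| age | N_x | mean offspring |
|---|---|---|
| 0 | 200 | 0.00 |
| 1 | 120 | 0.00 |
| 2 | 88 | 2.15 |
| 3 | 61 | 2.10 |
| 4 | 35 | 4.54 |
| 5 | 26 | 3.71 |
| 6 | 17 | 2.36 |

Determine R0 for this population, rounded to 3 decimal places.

lx = nx/n0 = nx/200: 1, 0.6, 0.44, 0.305, 0.175, 0.13, 0.085
lx·mx by age: 0, 0, 0.946, 0.6405, 0.7945, 0.4823, 0.2006
R0 = Σ lx·mx = 3.0639 → 3.064

3.064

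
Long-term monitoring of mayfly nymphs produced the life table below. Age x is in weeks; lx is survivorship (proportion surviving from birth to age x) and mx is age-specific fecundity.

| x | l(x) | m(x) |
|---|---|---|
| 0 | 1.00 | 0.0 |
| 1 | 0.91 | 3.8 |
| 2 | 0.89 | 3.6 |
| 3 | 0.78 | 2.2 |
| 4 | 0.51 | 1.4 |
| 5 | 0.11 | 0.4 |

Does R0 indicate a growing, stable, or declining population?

R0 = Σ lx·mx = 0 + 3.458 + 3.204 + 1.716 + 0.714 + 0.044 = 9.136
R0 > 1, so the population is growing.

growing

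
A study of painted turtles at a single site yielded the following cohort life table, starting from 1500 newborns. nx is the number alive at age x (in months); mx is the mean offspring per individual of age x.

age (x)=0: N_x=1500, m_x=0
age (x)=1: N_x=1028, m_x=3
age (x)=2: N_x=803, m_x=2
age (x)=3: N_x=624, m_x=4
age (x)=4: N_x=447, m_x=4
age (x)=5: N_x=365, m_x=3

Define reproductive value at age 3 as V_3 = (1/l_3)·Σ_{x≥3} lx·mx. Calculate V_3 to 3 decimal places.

lx = nx/n0 = nx/1500: 1, 0.68533…, 0.53533…, 0.416, 0.298, 0.24333…
lx·mx for x ≥ 3: 1.664, 1.192, 0.73… → sum = 3.586…
V_3 = 3.586… / l_3 = 3.586… / 0.416 = 8.620192… → 8.620

8.620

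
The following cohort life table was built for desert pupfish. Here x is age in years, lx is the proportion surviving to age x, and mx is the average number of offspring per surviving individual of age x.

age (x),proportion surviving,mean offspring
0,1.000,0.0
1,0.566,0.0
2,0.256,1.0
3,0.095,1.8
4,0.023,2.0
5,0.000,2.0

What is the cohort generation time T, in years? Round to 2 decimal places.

lx·mx: 0, 0, 0.256, 0.171, 0.046, 0 → R0 = 0.473
x·lx·mx: 0, 0, 0.512, 0.513, 0.184, 0 → Σ = 1.209
T = 1.209 / 0.473 = 2.556025… → 2.56

2.56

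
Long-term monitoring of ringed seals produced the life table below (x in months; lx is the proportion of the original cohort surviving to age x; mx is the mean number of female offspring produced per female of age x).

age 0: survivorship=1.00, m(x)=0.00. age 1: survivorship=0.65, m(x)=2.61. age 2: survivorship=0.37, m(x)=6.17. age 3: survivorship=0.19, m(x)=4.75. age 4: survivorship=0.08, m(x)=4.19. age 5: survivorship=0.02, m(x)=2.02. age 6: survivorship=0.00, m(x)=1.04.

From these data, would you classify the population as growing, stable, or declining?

growing

R0 = Σ lx·mx = 0 + 1.6965 + 2.2829 + 0.9025 + 0.3352 + 0.0404 + 0 = 5.2575
R0 > 1, so the population is growing.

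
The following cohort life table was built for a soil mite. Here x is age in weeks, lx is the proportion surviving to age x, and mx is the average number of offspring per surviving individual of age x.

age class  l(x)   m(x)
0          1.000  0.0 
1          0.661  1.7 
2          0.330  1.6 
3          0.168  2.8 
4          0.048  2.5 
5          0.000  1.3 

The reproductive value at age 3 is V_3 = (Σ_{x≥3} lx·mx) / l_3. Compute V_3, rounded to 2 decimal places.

lx·mx for x ≥ 3: 0.4704, 0.12, 0 → sum = 0.5904
V_3 = 0.5904 / l_3 = 0.5904 / 0.168 = 3.514286… → 3.51

3.51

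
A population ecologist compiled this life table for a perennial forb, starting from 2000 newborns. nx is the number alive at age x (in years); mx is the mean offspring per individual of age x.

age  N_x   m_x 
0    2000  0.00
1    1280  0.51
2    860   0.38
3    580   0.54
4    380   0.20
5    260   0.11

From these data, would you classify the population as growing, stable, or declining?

declining

lx = nx/n0 = nx/2000: 1, 0.64, 0.43, 0.29, 0.19, 0.13
R0 = Σ lx·mx = 0 + 0.3264 + 0.1634 + 0.1566 + 0.038 + 0.0143 = 0.6987
R0 < 1, so the population is declining.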